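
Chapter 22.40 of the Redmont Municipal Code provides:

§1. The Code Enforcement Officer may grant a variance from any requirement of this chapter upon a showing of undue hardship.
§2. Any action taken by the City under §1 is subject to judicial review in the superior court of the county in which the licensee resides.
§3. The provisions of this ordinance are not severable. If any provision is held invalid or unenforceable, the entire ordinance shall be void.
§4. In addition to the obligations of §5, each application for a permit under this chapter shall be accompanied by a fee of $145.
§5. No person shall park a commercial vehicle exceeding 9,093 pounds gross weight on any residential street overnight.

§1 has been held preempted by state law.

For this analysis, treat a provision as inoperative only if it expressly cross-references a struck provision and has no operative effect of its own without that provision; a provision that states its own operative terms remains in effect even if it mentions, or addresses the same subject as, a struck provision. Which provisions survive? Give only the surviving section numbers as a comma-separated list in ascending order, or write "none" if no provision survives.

§1 is struck. §2 has no operative effect of its own apart from §1 and is therefore inoperative. §3 provides that the ordinance is not severable, so the invalidity of any one provision voids the entire ordinance. No provision of the ordinance survives.

none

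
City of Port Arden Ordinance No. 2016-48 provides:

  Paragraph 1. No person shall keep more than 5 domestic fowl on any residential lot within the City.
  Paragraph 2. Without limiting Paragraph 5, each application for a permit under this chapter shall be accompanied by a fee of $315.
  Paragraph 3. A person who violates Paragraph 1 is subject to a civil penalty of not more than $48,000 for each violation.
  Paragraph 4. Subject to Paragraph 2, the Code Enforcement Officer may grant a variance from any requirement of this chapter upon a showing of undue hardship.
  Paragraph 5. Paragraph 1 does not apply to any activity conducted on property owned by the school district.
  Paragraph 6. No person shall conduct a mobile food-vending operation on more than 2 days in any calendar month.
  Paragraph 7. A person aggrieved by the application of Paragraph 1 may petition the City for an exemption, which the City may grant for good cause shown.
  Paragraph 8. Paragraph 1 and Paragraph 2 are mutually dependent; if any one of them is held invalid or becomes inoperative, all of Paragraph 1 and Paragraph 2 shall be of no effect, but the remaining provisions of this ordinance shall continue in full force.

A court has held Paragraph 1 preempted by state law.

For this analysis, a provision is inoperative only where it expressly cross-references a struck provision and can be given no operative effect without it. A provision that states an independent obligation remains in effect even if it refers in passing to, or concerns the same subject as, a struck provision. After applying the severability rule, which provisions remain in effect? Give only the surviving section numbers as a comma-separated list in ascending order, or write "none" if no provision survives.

Paragraph 1 is struck. Paragraph 3 has no operative effect of its own apart from Paragraph 1 and is therefore inoperative. Paragraph 5 merely fixes the public-property exemption from Paragraph 1; with Paragraph 1 gone it has nothing to operate on and falls away. Paragraph 7 operates only by reference to Paragraph 1, so it falls with Paragraph 1. Paragraph 4 mentions Paragraph 2 but its own obligation stands independently of Paragraph 2, so Paragraph 4 is not affected. Paragraph 8 declares Paragraph 1 and Paragraph 2 mutually dependent; since one of them has fallen, all of them are of no effect. That brings down Paragraph 2 as well. The remainder continues in force under Paragraph 8. That leaves Paragraph 4, Paragraph 6, and Paragraph 8 in effect.

4, 6, 8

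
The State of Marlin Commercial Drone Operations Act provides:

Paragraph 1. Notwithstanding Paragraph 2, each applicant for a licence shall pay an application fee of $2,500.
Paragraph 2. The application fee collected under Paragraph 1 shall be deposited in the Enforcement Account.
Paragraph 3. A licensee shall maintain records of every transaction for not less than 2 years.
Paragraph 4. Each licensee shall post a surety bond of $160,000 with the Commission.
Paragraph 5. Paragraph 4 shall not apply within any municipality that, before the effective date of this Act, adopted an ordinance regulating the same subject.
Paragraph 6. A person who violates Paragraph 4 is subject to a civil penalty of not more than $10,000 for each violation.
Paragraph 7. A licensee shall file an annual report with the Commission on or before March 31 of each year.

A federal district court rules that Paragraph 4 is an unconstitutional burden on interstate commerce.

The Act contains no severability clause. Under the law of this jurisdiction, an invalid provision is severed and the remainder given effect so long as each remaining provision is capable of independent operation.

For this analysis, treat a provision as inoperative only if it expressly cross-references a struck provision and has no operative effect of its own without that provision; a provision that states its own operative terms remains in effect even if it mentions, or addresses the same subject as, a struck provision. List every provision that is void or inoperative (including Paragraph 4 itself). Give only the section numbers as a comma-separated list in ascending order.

Paragraph 4 is struck. Paragraph 5 operates only by reference to Paragraph 4, so it falls with Paragraph 4. The only function of Paragraph 6 is the civil penalty for violating Paragraph 4, so it cannot stand once Paragraph 4 is removed. With no severability clause, the stated default rule severs what cannot stand and enforces each remaining provision that can operate on its own. That leaves Paragraph 1, Paragraph 2, Paragraph 3, and Paragraph 7 in effect.

4, 5, 6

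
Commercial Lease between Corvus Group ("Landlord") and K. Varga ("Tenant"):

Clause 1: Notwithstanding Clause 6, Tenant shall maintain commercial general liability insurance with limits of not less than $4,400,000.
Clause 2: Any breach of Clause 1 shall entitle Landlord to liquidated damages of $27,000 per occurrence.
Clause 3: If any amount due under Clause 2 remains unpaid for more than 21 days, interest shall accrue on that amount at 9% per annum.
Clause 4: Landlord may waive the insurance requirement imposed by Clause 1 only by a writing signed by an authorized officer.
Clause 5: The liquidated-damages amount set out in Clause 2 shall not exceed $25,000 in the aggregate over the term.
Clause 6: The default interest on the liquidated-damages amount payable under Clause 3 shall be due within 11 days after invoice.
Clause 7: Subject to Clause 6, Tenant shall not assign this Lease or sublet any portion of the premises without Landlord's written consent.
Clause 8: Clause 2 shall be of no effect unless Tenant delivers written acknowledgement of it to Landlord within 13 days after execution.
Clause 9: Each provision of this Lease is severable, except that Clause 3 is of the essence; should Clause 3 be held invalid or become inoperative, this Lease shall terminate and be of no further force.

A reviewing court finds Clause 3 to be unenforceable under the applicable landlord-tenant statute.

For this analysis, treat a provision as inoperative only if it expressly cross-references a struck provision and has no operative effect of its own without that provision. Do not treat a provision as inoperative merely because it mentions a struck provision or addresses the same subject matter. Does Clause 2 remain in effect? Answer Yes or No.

Clause 3 is struck. Clause 6 has no operative effect of its own apart from Clause 3 and is therefore inoperative. Clause 9 makes Clause 3 an essential term, and Clause 3 is the provision held invalid; under Clause 9, the entire Lease is therefore void. No provision of the Lease survives. Clause 2 is among the inoperative provisions, so the answer is no.

No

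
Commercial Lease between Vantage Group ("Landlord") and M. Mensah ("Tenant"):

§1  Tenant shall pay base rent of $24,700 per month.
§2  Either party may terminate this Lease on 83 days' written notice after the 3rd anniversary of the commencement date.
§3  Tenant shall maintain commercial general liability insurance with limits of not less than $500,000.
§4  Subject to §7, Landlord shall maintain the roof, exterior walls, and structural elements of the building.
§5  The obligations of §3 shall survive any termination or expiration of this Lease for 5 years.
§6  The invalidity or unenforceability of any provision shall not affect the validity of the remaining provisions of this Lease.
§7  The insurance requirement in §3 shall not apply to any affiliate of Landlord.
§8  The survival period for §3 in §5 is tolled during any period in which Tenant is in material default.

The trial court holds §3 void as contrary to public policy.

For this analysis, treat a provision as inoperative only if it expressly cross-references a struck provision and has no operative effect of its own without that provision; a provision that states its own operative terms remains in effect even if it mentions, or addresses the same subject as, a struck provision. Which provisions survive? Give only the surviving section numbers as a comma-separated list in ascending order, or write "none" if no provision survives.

1, 2, 4, 6

§3 is struck. The only function of §5 is the survival period for §3, so it cannot stand once §3 is removed. §7 does nothing except set the carve-out from the insurance requirement by reference to §3; with §3 gone it has no independent effect and is inoperative. §8 has no operative effect of its own apart from §5 and is therefore inoperative. Although §4 refers to §7, its operative terms do not depend on §7, so it remains in effect. Under the severability clause in §6, the remaining provisions continue in force. The provisions still in force are §1, §2, §4, and §6.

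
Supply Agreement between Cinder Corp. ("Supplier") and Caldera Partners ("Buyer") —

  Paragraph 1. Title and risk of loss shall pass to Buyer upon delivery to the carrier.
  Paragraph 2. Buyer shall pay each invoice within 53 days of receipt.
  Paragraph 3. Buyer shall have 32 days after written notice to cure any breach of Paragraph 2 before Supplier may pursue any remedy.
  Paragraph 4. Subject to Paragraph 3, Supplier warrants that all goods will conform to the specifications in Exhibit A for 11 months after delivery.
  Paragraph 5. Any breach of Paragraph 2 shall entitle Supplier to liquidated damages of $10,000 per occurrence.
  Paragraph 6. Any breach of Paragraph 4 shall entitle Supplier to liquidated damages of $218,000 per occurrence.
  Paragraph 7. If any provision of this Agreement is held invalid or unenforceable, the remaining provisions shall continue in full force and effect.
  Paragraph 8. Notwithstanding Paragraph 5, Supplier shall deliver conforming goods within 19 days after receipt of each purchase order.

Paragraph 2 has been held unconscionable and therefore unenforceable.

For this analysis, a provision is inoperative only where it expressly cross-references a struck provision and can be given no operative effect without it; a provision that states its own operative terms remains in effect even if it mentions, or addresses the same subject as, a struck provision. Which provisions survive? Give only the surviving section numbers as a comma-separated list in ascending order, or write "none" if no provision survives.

Paragraph 2 is struck. Paragraph 3 operates only by reference to Paragraph 2, so it falls with Paragraph 2. Paragraph 5 operates only by reference to Paragraph 2, so it falls with Paragraph 2. Paragraph 4 mentions Paragraph 3 but its own obligation stands independently of Paragraph 3, so Paragraph 4 is not affected. Paragraph 8 mentions Paragraph 5 but its own obligation stands independently of Paragraph 5, so Paragraph 8 is not affected. Under the severability clause in Paragraph 7, the remaining provisions continue in force. Paragraph 1, Paragraph 4, Paragraph 6, Paragraph 7, and Paragraph 8 remain in effect.

1, 4, 6, 7, 8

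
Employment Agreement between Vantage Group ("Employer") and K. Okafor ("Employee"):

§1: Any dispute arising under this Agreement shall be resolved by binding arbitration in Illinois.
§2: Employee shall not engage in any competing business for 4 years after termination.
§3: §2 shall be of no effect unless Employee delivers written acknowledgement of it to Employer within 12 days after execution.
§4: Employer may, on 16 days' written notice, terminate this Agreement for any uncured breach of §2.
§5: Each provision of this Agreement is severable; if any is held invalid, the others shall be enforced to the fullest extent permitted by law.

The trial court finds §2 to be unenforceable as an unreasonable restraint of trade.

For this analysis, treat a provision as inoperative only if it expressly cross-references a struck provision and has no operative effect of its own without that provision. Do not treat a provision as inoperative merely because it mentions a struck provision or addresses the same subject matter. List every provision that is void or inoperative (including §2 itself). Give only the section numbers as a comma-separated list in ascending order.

§2 is struck. §3 operates only by reference to §2, so it falls with §2. §4 has no operative effect of its own apart from §2 and is therefore inoperative. Under the severability clause in §5, the remaining provisions continue in force. §1 and §5 remain in effect.

2, 3, 4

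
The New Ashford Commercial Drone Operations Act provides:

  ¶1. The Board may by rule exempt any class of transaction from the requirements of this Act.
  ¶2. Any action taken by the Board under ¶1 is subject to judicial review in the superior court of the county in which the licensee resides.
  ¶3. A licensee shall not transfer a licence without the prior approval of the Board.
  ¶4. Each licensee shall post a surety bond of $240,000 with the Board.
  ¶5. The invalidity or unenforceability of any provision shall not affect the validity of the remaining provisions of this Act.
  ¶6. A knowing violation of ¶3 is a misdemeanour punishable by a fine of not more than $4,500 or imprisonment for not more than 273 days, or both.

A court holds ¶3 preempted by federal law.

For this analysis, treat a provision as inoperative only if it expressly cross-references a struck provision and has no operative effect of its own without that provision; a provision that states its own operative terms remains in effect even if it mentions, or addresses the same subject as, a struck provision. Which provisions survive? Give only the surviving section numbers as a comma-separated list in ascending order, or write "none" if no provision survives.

¶3 is struck. ¶6 has no operative effect of its own apart from ¶3 and is therefore inoperative. ¶5 is a severability clause and preserves every provision that can still be given independent effect. ¶1, ¶2, ¶4, and ¶5 remain in effect.

1, 2, 4, 5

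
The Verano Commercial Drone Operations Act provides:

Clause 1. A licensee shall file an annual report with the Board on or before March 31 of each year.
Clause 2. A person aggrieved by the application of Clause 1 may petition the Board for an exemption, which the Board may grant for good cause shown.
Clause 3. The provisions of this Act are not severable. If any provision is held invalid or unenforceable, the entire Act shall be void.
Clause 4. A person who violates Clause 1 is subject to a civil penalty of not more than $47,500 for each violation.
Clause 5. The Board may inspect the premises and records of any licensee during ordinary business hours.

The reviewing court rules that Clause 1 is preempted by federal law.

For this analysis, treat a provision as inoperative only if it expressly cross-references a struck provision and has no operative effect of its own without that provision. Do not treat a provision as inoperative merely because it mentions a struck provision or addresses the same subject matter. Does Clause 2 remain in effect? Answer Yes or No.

Clause 1 is struck. Clause 2 operates only by reference to Clause 1, so it falls with Clause 1. Clause 4 merely fixes the civil penalty for violating Clause 1; with Clause 1 gone it has nothing to operate on and falls away. Clause 3 provides that the Act is not severable, so the invalidity of any one provision voids the entire Act. No provision of the Act survives. Clause 2 is among the inoperative provisions, so the answer is no.

No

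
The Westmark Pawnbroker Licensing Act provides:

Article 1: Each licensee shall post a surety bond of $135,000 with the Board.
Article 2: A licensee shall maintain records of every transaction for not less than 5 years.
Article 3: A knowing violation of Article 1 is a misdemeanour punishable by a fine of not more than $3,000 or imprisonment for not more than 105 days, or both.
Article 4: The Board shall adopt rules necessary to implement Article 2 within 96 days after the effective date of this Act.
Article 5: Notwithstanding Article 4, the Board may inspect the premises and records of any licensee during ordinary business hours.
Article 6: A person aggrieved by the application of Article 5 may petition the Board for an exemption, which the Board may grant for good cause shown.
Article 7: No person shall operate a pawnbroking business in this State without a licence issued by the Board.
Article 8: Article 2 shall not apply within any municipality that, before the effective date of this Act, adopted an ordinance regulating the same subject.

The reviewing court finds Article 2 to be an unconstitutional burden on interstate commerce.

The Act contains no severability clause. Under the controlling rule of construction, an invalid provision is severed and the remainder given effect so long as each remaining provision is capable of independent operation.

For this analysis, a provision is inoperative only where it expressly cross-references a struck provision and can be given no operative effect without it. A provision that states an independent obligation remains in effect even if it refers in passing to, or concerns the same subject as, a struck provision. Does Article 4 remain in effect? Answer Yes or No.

Article 2 is struck. Article 4 operates only by reference to Article 2, so it falls with Article 2. Article 8 has no operative effect of its own apart from Article 2 and is therefore inoperative. Article 5 mentions Article 4 but its own obligation stands independently of Article 4, so Article 5 is not affected. With no severability clause, the stated default rule severs what cannot stand and enforces each remaining provision that can operate on its own. That leaves Article 1, Article 3, Article 5, Article 6, and Article 7 in effect. Article 4 is among the inoperative provisions, so the answer is no.

No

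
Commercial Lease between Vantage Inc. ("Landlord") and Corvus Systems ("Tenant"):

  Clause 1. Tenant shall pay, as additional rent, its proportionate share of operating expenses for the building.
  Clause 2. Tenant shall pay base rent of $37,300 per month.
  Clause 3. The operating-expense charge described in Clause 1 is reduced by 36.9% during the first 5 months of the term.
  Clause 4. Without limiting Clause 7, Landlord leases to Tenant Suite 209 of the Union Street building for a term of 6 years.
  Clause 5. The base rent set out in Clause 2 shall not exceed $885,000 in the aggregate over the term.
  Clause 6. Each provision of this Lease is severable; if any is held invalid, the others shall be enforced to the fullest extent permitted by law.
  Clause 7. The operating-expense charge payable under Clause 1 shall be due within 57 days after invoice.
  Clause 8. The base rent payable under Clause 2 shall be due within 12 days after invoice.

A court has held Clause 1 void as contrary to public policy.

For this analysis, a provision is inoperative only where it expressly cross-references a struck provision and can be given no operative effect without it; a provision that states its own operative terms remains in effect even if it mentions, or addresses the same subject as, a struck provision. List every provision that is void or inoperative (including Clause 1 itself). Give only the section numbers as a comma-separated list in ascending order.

1, 3, 7

Clause 1 is struck. Clause 3 has no operative effect of its own apart from Clause 1 and is therefore inoperative. Clause 7 has no operative effect of its own apart from Clause 1 and is therefore inoperative. Clause 4 mentions Clause 7 but its own obligation stands independently of Clause 7, so Clause 4 is not affected. Under the severability clause in Clause 6, the remaining provisions continue in force. That leaves Clause 2, Clause 4, Clause 5, Clause 6, and Clause 8 in effect.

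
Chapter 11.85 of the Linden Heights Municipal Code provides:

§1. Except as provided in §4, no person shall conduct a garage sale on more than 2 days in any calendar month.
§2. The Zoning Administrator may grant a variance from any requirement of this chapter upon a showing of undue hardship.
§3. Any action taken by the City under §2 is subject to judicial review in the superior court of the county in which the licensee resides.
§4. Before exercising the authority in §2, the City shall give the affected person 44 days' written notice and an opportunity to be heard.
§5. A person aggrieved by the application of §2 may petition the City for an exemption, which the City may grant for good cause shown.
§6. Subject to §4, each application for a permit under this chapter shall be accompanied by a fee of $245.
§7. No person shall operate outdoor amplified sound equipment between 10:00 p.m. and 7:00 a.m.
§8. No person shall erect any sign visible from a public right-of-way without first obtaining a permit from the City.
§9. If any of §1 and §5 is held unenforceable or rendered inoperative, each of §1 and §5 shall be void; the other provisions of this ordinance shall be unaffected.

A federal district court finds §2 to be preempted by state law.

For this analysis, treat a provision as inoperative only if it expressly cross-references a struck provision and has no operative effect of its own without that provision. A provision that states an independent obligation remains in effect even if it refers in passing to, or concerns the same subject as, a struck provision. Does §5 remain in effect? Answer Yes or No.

§2 is struck. §3 has no operative effect of its own apart from §2 and is therefore inoperative. §4 merely fixes the notice-and-hearing requirement for §2; with §2 gone it has nothing to operate on and falls away. §5 operates only by reference to §2, so it falls with §2. §6 mentions §4 but its own obligation stands independently of §4, so §6 is not affected. §9 declares §1 and §5 mutually dependent; since one of them has fallen, all of them are of no effect. That brings down §1 as well. The remainder continues in force under §9. §6, §7, §8, and §9 remain in effect. §5 is among the inoperative provisions, so the answer is no.

No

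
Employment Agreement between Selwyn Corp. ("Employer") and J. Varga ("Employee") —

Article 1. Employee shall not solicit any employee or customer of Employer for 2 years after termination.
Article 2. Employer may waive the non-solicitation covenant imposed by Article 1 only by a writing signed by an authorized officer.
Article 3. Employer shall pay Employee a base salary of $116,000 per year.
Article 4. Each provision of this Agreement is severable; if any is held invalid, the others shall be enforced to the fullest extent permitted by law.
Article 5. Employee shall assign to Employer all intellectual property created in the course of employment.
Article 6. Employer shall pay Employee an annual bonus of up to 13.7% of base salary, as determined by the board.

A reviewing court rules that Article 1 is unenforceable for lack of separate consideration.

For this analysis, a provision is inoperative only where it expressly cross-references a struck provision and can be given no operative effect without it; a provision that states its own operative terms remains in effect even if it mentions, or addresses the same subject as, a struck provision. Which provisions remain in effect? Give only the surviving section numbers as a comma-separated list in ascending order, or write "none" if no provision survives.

Article 1 is struck. Article 2 merely fixes the waiver condition for Article 1; with Article 1 gone it has nothing to operate on and falls away. Under the severability clause in Article 4, the remaining provisions continue in force. That leaves Article 3, Article 4, Article 5, and Article 6 in effect.

3, 4, 5, 6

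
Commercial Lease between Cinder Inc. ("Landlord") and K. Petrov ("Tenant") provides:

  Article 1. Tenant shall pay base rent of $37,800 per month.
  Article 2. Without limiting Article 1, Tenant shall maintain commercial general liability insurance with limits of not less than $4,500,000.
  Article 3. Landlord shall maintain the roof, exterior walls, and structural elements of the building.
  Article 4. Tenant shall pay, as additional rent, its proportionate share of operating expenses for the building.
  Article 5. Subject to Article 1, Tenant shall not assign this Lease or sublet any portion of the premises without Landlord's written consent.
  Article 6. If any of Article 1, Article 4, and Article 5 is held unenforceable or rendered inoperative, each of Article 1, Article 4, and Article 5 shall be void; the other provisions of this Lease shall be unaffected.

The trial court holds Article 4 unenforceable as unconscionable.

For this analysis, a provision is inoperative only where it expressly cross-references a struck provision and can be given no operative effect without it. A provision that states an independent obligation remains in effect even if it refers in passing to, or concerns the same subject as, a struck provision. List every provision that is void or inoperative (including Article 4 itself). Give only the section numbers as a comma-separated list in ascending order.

Article 4 is struck. Although Article 2 refers to Article 1, its operative terms do not depend on Article 1, so it remains in effect. Nothing else in the Lease is defined by reference to Article 4. Article 6 declares Article 1, Article 4, and Article 5 mutually dependent; since one of them has fallen, all of them are of no effect. That brings down Article 1 and Article 5 as well. The remainder continues in force under Article 6. The provisions still in force are Article 2, Article 3, and Article 6.

1, 4, 5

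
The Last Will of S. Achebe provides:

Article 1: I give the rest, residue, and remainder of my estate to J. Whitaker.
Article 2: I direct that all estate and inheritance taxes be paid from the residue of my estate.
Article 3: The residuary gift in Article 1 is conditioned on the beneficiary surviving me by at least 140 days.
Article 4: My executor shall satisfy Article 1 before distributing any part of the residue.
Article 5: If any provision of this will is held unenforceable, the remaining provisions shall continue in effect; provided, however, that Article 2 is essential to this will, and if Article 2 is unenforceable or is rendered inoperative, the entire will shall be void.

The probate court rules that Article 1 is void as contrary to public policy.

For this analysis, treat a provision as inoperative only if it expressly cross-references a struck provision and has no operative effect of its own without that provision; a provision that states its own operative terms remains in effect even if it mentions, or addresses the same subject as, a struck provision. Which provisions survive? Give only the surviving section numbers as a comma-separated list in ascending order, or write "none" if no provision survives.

Article 1 is struck. Article 3 has no operative effect of its own apart from Article 1 and is therefore inoperative. Article 4 merely fixes the priority direction for Article 1; with Article 1 gone it has nothing to operate on and falls away. Article 5 makes Article 2 an essential term, but Article 2 is unaffected, so the severability proviso in Article 5 preserves the remaining provisions. The provisions still in force are Article 2 and Article 5.

2, 5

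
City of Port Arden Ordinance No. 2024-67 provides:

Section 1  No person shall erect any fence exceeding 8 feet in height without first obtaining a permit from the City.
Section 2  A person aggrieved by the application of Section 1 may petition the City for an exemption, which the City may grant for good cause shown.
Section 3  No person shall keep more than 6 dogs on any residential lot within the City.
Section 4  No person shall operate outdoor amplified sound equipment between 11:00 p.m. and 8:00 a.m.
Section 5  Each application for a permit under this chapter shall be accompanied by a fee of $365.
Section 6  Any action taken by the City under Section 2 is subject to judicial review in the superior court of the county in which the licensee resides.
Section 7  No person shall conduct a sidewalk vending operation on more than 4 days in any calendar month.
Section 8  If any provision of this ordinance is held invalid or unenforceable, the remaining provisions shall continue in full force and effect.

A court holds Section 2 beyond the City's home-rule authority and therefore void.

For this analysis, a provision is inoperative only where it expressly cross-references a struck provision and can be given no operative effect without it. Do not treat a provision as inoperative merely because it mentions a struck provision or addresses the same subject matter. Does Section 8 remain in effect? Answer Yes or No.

Yes

Section 2 is struck. The only function of Section 6 is the judicial-review right for Section 2, so it cannot stand once Section 2 is removed. Under the severability clause in Section 8, the remaining provisions continue in force. Section 1, Section 3, Section 4, Section 5, Section 7, and Section 8 remain in effect. Section 8 is among the surviving provisions, so the answer is yes.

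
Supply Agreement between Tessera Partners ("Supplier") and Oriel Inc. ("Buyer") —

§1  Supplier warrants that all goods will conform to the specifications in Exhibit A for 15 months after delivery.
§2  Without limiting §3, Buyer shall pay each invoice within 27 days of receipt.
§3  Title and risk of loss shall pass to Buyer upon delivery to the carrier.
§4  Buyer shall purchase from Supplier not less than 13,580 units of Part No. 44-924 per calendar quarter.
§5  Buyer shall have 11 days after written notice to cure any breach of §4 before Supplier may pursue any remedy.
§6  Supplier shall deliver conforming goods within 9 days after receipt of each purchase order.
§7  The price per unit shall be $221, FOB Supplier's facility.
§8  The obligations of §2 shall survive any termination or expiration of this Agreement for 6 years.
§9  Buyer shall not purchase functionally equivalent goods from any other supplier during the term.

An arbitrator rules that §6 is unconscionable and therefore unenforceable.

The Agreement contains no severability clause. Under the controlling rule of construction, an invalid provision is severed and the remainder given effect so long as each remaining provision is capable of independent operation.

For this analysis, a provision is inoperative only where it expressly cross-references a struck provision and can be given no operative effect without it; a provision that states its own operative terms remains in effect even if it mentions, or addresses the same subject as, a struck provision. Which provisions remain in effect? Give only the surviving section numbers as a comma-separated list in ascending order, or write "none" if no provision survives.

§6 is struck. No other provision's operative terms depend on §6. Under the stated default rule, only provisions that cannot operate independently fall away; the rest are enforced. The provisions still in force are §1, §2, §3, §4, §5, §7, §8, and §9.

1, 2, 3, 4, 5, 7, 8, 9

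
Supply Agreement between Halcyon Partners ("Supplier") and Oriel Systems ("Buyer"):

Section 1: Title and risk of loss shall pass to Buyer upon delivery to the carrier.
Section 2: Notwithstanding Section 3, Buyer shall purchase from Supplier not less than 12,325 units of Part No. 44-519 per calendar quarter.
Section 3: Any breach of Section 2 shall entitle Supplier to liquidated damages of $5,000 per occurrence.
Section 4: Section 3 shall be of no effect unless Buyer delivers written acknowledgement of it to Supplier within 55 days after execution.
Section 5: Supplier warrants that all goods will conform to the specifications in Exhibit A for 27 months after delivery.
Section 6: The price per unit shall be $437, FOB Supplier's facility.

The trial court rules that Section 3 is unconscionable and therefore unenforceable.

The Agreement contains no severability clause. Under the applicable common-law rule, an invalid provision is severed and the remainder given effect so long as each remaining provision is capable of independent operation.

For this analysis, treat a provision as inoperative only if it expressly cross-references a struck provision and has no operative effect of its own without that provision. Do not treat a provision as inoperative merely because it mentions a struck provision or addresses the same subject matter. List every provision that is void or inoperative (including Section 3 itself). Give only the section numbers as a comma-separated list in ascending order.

Section 3 is struck. Section 4 has no operative effect of its own apart from Section 3 and is therefore inoperative. Although Section 2 refers to Section 3, its operative terms do not depend on Section 3, so it remains in effect. With no severability clause, the stated default rule severs what cannot stand and enforces each remaining provision that can operate on its own. The provisions still in force are Section 1, Section 2, Section 5, and Section 6.

3, 4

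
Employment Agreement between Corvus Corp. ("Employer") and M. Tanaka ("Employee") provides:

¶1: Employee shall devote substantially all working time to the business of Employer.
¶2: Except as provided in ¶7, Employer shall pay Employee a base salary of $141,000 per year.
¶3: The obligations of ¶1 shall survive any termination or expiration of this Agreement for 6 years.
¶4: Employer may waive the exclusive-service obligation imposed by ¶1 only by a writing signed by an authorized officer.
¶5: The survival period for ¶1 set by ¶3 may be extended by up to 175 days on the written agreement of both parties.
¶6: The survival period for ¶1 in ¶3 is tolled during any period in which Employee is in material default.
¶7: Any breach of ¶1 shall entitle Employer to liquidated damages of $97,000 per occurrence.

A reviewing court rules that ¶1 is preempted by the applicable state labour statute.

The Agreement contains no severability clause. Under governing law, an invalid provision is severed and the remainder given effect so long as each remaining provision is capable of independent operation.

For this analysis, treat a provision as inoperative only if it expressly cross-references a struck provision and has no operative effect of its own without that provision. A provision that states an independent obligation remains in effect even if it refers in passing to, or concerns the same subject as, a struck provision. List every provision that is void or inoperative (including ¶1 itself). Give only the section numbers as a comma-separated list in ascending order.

1, 3, 4, 5, 6, 7

¶1 is struck. ¶3 has no operative effect of its own apart from ¶1 and is therefore inoperative. ¶4 has no operative effect of its own apart from ¶1 and is therefore inoperative. ¶7 operates only by reference to ¶1, so it falls with ¶1. ¶5 has no operative effect of its own apart from ¶3 and is therefore inoperative. ¶6 has no operative effect of its own apart from ¶3 and is therefore inoperative. ¶2 mentions ¶7 but its own obligation stands independently of ¶7, so ¶2 is not affected. Under the stated default rule, only provisions that cannot operate independently fall away; the rest are enforced. Only ¶2 remains in effect.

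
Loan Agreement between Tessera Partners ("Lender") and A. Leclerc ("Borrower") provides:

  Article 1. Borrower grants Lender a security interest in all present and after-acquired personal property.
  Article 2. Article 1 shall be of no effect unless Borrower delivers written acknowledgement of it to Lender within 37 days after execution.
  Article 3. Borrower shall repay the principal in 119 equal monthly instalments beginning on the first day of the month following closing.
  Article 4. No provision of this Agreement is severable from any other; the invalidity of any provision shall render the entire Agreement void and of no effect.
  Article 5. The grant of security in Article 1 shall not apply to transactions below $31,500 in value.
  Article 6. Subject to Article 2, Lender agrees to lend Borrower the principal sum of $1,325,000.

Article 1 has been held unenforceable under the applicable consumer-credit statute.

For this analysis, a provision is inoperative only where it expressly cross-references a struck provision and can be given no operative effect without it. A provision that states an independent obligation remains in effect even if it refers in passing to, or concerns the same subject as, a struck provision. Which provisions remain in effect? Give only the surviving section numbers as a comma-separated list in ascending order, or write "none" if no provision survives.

Article 1 is struck. The only function of Article 2 is the acknowledgement condition for Article 1, so it cannot stand once Article 1 is removed. The whole of Article 5 is the carve-out from the grant of security, defined by reference to Article 1, so Article 5 cannot stand once Article 1 is removed. Article 4 provides that the Agreement is not severable, so the invalidity of any one provision voids the entire Agreement. No provision of the Agreement survives.

none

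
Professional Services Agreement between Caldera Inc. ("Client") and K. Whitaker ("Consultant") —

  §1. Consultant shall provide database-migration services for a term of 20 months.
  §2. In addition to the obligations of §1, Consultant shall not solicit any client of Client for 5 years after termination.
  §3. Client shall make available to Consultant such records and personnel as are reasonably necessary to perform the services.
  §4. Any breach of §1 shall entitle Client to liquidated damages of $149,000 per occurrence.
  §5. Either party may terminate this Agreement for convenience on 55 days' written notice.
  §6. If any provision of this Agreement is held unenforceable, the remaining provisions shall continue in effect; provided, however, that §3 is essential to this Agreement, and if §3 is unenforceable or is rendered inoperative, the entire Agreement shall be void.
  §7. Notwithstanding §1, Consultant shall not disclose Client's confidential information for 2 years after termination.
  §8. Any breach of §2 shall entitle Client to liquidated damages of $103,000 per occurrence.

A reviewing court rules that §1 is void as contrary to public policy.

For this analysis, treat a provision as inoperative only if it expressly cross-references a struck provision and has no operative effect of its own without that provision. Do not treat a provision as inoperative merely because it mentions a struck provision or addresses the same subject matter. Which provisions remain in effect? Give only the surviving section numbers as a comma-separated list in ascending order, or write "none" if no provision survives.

2, 3, 5, 6, 7, 8

§1 is struck. §4 operates only by reference to §1, so it falls with §1. Although §2 refers to §1, its operative terms do not depend on §1, so it remains in effect. Although §7 refers to §1, its operative terms do not depend on §1, so it remains in effect. §6 makes §3 an essential term, but §3 is unaffected, so the severability proviso in §6 preserves the remaining provisions. §2, §3, §5, §6, §7, and §8 remain in effect.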